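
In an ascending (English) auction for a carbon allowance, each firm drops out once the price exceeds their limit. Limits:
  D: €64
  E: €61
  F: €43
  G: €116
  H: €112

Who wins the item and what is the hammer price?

G wins at €112

Ascending (English) auction: the price rises until one bidder remains; the winner pays the price at which the last rival dropped out.
Sorting limits: 116 (G) > 112 (H) > 64 (D) > 61 (E) > 43 (F)
Once the price passes €112, only G is left; the hammer falls at H's limit of €112.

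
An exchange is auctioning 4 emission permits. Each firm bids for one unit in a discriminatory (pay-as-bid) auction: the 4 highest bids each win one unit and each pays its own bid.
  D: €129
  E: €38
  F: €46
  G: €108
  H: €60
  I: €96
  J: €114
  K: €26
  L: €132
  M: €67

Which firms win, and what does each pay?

Ordering the bids: 132 (L), 129 (D), 114 (J), 108 (G), 96 (I), 67 (M), …
Top 4: L, D, J, G.
Each winner pays its own bid: L €132, D €129, J €114, G €108.

L €132, D €129, J €114, G €108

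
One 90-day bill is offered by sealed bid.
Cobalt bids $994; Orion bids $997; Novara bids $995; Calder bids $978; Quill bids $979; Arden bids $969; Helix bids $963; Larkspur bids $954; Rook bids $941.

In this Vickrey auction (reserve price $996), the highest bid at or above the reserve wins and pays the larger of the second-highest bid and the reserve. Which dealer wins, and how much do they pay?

Vickrey auction (reserve price $996): the highest bid at or above the reserve wins and pays the larger of the second-highest bid and the reserve.
Bids ranked: 997 (Orion) > 995 (Novara) > 994 (Cobalt) > 979 (Quill) > 978 (Calder) > 969 (Arden) > …
Orion has the top bid at or above the reserve ($997).
max(second-highest $995, reserve $996) = $996.

Orion pays $996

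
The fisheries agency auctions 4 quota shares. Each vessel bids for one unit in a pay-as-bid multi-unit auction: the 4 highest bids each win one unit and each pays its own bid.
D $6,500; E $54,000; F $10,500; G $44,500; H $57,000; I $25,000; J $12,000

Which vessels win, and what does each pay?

Sorting: 57,000 (H), 54,000 (E), 44,500 (G), 25,000 (I), 12,000 (J), 10,500 (F), …
Winners (4 units): H, E, G, I.
Each winner pays its own bid: H $57,000, E $54,000, G $44,500, I $25,000.

H $57,000, E $54,000, G $44,500, I $25,000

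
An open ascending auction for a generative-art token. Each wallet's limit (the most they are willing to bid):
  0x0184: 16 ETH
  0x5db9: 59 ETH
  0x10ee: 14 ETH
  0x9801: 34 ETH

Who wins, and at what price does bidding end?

0x5db9 wins at 34 ETH

Limits ranked: 59 (0x5db9) > 34 (0x9801) > 16 (0x0184) > 14 (0x10ee)
Once the price passes 34 ETH, only 0x5db9 is left; the hammer falls at 0x9801's limit of 34 ETH.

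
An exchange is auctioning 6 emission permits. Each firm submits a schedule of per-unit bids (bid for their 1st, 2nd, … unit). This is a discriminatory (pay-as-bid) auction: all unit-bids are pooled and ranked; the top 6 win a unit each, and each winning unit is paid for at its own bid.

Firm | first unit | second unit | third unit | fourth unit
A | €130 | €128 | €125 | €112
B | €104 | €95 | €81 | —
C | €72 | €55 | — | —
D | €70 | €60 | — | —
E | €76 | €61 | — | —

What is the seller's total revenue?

Total revenue: €694

Pooled unit-bids ranked (top 6): 130 (A-1), 128 (A-2), 125 (A-3), 112 (A-4), 104 (B-1), 95 (B-2)
Next rejected bid: €81 (not a price — pay-as-bid).
Each winning unit pays its own bid.
Revenue = 130 + 128 + 125 + 112 + 104 + 95 = €694.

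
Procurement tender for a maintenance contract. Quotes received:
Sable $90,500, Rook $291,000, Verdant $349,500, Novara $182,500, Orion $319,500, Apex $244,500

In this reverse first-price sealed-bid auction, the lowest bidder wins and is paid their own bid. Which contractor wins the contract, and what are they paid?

Bids ranked: 90,500 (Sable) < 182,500 (Novara) < 244,500 (Apex) < 291,000 (Rook) < 319,500 (Orion) < 349,500 (Verdant)
Sable is lowest → is paid own bid, $90,500.

Sable is paid $90,500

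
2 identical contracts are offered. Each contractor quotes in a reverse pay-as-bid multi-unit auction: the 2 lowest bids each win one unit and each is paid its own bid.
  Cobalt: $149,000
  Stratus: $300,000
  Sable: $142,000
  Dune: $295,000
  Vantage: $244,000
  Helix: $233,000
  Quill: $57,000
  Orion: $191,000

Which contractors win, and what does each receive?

Bids ranked low→high: 57,000 (Quill), 142,000 (Sable), 149,000 (Cobalt), 191,000 (Orion), …
The 2 lowest are Quill, Sable.
Each winner is paid its own bid: Quill $57,000, Sable $142,000.

Quill $57,000, Sable $142,000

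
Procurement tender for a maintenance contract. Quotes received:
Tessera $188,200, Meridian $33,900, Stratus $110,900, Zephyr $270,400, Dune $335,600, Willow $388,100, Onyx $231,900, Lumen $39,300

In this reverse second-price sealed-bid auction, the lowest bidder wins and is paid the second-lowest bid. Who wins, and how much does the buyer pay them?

Meridian is paid $39,300

Bids in order: 33,900 (Meridian) < 39,300 (Lumen) < 110,900 (Stratus) < 188,200 (Tessera) < 231,900 (Onyx) < 270,400 (Zephyr) < …
Meridian wins with the lowest bid; price is set by the runner-up at $39,300.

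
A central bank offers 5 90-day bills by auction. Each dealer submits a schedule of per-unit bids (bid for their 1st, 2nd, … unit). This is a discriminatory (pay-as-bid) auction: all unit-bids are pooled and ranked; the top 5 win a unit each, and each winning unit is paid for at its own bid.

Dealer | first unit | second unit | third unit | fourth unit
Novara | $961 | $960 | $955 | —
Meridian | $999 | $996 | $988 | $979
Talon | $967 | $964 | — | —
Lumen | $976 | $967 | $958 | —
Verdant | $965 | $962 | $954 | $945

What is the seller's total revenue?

All unit-bids, highest first — top 5: 999 (Meridian-1), 996 (Meridian-2), 988 (Meridian-3), 979 (Meridian-4), 976 (Lumen-1)
Next rejected bid: $967 (not a price — pay-as-bid).
Each winning unit pays its own bid.
Revenue = 999 + 996 + 988 + 979 + 976 = $4,938.

Total revenue: $4,938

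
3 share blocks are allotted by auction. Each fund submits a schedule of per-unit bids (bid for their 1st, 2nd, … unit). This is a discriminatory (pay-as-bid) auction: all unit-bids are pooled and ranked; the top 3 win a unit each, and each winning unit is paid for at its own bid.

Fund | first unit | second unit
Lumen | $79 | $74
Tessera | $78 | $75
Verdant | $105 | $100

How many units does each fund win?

Lumen 1, Verdant 2

Pooled unit-bids ranked (top 3): 105 (Verdant-1), 100 (Verdant-2), 79 (Lumen-1)
Next rejected bid: $78 (not a price — pay-as-bid).
Allocation: Lumen 1, Verdant 2.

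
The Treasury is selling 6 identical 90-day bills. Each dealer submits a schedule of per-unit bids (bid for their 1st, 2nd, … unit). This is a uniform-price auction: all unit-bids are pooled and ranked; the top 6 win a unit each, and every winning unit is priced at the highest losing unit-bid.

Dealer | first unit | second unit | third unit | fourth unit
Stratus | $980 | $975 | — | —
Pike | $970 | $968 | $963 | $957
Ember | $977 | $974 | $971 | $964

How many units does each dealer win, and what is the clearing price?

Ember 3, Pike 1, Stratus 2; clearing price $968

Merging the schedules and taking the best 6: 980 (Stratus-1), 977 (Ember-1), 975 (Stratus-2), 974 (Ember-2), 971 (Ember-3), 970 (Pike-1)
First bid not allocated: $968.
Allocation: Ember 3, Pike 1, Stratus 2.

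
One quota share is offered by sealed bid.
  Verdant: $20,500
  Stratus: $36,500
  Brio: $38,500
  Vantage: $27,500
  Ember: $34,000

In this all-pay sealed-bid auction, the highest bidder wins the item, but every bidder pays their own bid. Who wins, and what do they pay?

Rule: the highest bidder wins the item, but every bidder pays their own bid.
Bids ranked: 38,500 (Brio) > 36,500 (Stratus) > 34,000 (Ember) > 27,500 (Vantage) > 20,500 (Verdant)
Brio is highest and takes the item; every bidder forfeits their bid.

Brio pays $38,500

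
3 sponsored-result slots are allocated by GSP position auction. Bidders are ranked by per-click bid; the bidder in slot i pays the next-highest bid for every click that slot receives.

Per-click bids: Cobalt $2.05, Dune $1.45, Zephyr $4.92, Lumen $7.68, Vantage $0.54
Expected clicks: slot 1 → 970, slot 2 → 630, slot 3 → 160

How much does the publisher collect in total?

Per-click bids in order: $7.68 (Lumen) > $4.92 (Zephyr) > $2.05 (Cobalt) > $1.45 (Dune) > …
Slot 1: Lumen pays $4.92 × 970 = $4772.40
Slot 2: Zephyr pays $2.05 × 630 = $1291.50
Slot 3: Cobalt pays $1.45 × 160 = $232.00
Total = $6295.90

Total revenue: $6295.90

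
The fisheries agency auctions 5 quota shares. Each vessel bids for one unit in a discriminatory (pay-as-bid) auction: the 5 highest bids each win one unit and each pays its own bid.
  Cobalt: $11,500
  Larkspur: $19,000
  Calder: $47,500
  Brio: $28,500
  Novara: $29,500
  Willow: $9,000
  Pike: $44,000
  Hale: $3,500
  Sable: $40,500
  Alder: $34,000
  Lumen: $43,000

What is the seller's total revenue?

Total revenue: $209,000

Bids ranked high→low: 47,500 (Calder), 44,000 (Pike), 43,000 (Lumen), 40,500 (Sable), 34,000 (Alder), 29,500 (Novara), 28,500 (Brio), …
Top 5: Calder, Pike, Lumen, Sable, Alder.
Total revenue = 47,500 + 44,000 + 43,000 + 40,500 + 34,000 = $209,000.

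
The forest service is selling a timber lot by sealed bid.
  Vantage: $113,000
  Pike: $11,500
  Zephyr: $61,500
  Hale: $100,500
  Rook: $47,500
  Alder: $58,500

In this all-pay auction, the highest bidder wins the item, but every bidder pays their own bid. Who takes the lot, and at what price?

Bids ranked: 113,000 (Vantage) > 100,500 (Hale) > 61,500 (Zephyr) > 58,500 (Alder) > 47,500 (Rook) > 11,500 (Pike)
Vantage wins with the top bid; all bids are sunk regardless.

Vantage pays $113,000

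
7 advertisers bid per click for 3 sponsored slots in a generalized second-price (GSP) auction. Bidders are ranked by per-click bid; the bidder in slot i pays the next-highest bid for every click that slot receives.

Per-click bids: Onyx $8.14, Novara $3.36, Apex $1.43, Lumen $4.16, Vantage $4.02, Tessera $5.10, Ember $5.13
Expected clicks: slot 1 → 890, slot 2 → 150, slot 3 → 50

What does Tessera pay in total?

Ranked by bid: $8.14 (Onyx) > $5.13 (Ember) > $5.10 (Tessera) > $4.16 (Lumen) > …
Tessera holds slot 3 → pays next bid $4.16 × 50 clicks = $208.00.

Tessera pays $208.00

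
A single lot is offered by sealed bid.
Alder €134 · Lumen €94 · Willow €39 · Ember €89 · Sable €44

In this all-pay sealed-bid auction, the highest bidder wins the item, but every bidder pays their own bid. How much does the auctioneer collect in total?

Total revenue: €400

Rule: the highest bidder wins the item, but every bidder pays their own bid.
Bids ranked: 134 (Alder) > 94 (Lumen) > 89 (Ember) > 44 (Sable) > 39 (Willow)
Alder wins with the top bid; all bids are sunk regardless.
Every bidder forfeits their bid regardless of winning.
Revenue = 134 + 94 + 39 + 89 + 44 = €400.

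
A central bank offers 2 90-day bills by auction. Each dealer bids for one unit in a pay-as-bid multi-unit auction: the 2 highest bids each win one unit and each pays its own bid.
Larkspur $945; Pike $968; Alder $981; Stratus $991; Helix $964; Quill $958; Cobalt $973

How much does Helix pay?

Bids ranked high→low: 991 (Stratus), 981 (Alder), 973 (Cobalt), 968 (Pike), …
The 2 highest are Stratus, Alder.
Helix does not win → $0.

Helix pays $0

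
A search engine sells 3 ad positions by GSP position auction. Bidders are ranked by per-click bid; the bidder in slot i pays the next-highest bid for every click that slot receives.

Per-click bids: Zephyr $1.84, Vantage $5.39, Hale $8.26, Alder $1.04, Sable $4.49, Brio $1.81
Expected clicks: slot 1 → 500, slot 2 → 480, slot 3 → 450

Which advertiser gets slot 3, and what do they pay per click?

Sable; $1.84 per click

Ranked by bid: $8.26 (Hale) > $5.39 (Vantage) > $4.49 (Sable) > $1.84 (Zephyr) > …
Slot 3 goes to the third-ranked bidder, Sable, who pays the next bid down: $1.84/click.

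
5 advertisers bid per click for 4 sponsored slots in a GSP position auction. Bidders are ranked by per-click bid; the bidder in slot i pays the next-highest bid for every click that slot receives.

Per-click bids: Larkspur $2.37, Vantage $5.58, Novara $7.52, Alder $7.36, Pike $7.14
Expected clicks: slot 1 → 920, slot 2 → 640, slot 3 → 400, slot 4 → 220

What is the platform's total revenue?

Total revenue: $14094.20

Sorting advertisers: $7.52 (Novara) > $7.36 (Alder) > $7.14 (Pike) > $5.58 (Vantage) > $2.37 (Larkspur)
Slot 1: Novara pays $7.36 × 920 = $6771.20
Slot 2: Alder pays $7.14 × 640 = $4569.60
Slot 3: Pike pays $5.58 × 400 = $2232.00
Slot 4: Vantage pays $2.37 × 220 = $521.40
Total = $14094.20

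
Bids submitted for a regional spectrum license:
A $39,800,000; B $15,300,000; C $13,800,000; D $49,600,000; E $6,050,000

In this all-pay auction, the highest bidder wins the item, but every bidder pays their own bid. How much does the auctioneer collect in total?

Total revenue: $124,550,000

Sorting bids: 49,600,000 (D) > 39,800,000 (A) > 15,300,000 (B) > 13,800,000 (C) > 6,050,000 (E)
D wins with the top bid; all bids are sunk regardless.
Every bidder forfeits their bid regardless of winning.
Revenue = 39,800,000 + 15,300,000 + 13,800,000 + 49,600,000 + 6,050,000 = $124,550,000.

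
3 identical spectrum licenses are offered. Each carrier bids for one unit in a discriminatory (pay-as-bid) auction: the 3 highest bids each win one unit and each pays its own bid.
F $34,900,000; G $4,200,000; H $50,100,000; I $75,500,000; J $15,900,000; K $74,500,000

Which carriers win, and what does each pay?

I $75,500,000, K $74,500,000, H $50,100,000

Sorting: 75,500,000 (I), 74,500,000 (K), 50,100,000 (H), 34,900,000 (F), 15,900,000 (J), …
The 3 highest are I, K, H.
Each winner pays its own bid: I $75,500,000, K $74,500,000, H $50,100,000.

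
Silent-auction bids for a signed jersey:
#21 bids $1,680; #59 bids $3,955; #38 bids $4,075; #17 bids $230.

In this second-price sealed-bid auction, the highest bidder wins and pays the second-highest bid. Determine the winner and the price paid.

Bids ranked: 4,075 (#38) > 3,955 (#59) > 1,680 (#21) > 230 (#17)
Second-price: #38 pays #59's bid of $3,955.

#38 pays $3,955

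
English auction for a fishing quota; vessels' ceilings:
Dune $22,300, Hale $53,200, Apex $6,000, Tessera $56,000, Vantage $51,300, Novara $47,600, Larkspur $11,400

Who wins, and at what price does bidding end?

Rule: the price rises until one bidder remains; the winner pays the price at which the last rival dropped out.
Sorting limits: 56,000 (Tessera) > 53,200 (Hale) > 51,300 (Vantage) > 47,600 (Novara) > 22,300 (Dune) > 11,400 (Larkspur) > …
Bidding ends when Hale exits at $53,200; Tessera takes it.

Tessera wins at $53,200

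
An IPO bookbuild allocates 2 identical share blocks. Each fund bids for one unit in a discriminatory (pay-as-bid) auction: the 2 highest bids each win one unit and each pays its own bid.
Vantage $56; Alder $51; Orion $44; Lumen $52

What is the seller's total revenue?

Bids ranked high→low: 56 (Vantage), 52 (Lumen), 51 (Alder), 44 (Orion)
Top 2: Vantage, Lumen.
Total revenue = 56 + 52 = $108.

Total revenue: $108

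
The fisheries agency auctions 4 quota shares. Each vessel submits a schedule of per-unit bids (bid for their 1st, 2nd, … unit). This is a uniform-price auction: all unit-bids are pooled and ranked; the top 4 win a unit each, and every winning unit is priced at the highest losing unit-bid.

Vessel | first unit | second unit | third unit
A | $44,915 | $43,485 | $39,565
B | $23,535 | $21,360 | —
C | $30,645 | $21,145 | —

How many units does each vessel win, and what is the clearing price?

A 3, C 1; clearing price $23,535

Merging the schedules and taking the best 4: 44,915 (A-1), 43,485 (A-2), 39,565 (A-3), 30,645 (C-1)
Highest rejected unit-bid = $23,535.
Allocation: A 3, C 1.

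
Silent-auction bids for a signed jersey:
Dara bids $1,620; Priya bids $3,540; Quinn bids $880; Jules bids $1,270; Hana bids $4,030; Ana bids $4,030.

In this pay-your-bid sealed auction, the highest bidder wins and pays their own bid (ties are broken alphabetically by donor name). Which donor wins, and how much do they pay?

Ana pays $4,030

Bids ranked: 4,030 (Ana) > 4,030 (Hana) > 3,540 (Priya) > 1,620 (Dara) > 1,270 (Jules) > 880 (Quinn)
Tie at $4,030 → Ana wins by tie-break.
Ana is highest → pays own bid, $4,030.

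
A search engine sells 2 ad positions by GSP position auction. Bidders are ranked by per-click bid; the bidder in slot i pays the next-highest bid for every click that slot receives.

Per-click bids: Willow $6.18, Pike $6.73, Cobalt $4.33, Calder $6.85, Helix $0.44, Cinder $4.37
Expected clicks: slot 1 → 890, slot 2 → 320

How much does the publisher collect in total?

Ranked by bid: $6.85 (Calder) > $6.73 (Pike) > $6.18 (Willow) > …
Slot 1: Calder pays $6.73 × 890 = $5989.70
Slot 2: Pike pays $6.18 × 320 = $1977.60
Total = $7967.30

Total revenue: $7967.30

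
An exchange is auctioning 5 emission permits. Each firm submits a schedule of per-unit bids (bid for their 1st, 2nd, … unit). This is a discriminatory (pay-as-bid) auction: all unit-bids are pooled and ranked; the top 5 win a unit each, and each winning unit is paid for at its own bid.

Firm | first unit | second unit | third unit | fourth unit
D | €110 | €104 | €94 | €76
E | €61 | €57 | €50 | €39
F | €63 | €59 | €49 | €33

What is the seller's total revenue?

Total revenue: €447

Pooled unit-bids ranked (top 5): 110 (D-1), 104 (D-2), 94 (D-3), 76 (D-4), 63 (F-1)
Next rejected bid: €61 (not a price — pay-as-bid).
Each winning unit pays its own bid.
Revenue = 110 + 104 + 94 + 76 + 63 = €447.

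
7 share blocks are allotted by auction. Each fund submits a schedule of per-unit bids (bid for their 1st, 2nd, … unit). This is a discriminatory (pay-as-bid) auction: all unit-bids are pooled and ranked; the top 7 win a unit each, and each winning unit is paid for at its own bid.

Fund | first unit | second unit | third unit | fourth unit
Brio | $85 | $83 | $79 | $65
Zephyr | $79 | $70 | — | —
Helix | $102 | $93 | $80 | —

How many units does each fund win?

Brio 3, Helix 3, Zephyr 1

Merging the schedules and taking the best 7: 102 (Helix-1), 93 (Helix-2), 85 (Brio-1), 83 (Brio-2), 80 (Helix-3), 79 (Brio-3), 79 (Zephyr-1)
Next rejected bid: $70 (not a price — pay-as-bid).
Allocation: Brio 3, Helix 3, Zephyr 1.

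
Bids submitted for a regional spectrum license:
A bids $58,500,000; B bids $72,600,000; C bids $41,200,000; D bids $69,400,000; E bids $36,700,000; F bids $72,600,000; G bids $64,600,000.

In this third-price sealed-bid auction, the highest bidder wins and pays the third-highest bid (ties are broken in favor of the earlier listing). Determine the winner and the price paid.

Third-price sealed-bid auction: the highest bidder wins and pays the third-highest bid.
Bids in order: 72,600,000 (B) > 72,600,000 (F) > 69,400,000 (D) > 64,600,000 (G) > 58,500,000 (A) > 41,200,000 (C) > …
Tie at $72,600,000 → B wins by tie-break.
B is highest; pays the third-highest bid, $69,400,000.

B pays $69,400,000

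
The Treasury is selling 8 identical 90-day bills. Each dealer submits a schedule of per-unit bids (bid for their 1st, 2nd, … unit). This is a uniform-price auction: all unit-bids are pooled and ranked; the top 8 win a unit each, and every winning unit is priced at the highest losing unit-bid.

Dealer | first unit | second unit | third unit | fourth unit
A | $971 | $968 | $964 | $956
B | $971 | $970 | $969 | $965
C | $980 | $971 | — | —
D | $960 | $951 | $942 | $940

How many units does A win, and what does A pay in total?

A: 2 units, pays $1,928

All unit-bids, highest first — top 8: 980 (C-1), 971 (A-1), 971 (B-1), 971 (C-2), 970 (B-2), 969 (B-3), 968 (A-2), 965 (B-4)
Highest rejected unit-bid = $964.
A wins 2 unit(s) at $964 each.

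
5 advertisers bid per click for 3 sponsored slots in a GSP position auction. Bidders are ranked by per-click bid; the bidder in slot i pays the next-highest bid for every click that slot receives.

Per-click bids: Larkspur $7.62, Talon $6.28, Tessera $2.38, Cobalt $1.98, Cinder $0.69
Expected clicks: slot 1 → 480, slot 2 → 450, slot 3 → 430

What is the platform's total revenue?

Total revenue: $4936.80

Sorting advertisers: $7.62 (Larkspur) > $6.28 (Talon) > $2.38 (Tessera) > $1.98 (Cobalt) > …
Slot 1: Larkspur pays $6.28 × 480 = $3014.40
Slot 2: Talon pays $2.38 × 450 = $1071.00
Slot 3: Tessera pays $1.98 × 430 = $851.40
Total = $4936.80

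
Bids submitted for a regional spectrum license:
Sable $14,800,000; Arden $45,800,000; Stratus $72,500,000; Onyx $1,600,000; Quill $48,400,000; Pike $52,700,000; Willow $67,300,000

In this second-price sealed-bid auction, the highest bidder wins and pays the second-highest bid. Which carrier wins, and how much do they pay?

Stratus pays $67,300,000

Sorting bids: 72,500,000 (Stratus) > 67,300,000 (Willow) > 52,700,000 (Pike) > 48,400,000 (Quill) > 45,800,000 (Arden) > 14,800,000 (Sable) > …
Stratus is highest; pays the second-highest bid, $67,300,000.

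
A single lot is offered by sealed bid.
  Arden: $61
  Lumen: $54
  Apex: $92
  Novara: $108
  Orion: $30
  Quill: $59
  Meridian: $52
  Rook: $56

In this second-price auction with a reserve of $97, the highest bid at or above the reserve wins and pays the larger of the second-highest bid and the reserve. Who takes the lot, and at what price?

Novara pays $97

Bids ranked: 108 (Novara) > 92 (Apex) > 61 (Arden) > 59 (Quill) > 56 (Rook) > 54 (Lumen) > …
Highest eligible bid: Novara at $108.
Second-highest bid $92 is below the reserve $97, so the reserve binds → payment $97.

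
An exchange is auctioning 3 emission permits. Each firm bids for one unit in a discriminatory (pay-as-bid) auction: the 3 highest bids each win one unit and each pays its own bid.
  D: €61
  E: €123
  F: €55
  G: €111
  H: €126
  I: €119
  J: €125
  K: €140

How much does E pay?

Ordering the bids: 140 (K), 126 (H), 125 (J), 123 (E), 119 (I), …
The 3 highest are K, H, J.
E does not win → €0.

E pays €0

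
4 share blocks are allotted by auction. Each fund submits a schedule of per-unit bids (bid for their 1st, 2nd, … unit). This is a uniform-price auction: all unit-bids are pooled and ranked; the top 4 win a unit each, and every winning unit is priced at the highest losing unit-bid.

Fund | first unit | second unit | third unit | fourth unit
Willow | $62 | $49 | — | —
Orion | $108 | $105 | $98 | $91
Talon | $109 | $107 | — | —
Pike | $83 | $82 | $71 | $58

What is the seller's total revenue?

Pooled unit-bids ranked (top 4): 109 (Talon-1), 108 (Orion-1), 107 (Talon-2), 105 (Orion-2)
Highest rejected unit-bid = $98.
Allocation: Orion 2, Talon 2. Every unit priced at $98.
Revenue = 4 × 98 = $392.

Total revenue: $392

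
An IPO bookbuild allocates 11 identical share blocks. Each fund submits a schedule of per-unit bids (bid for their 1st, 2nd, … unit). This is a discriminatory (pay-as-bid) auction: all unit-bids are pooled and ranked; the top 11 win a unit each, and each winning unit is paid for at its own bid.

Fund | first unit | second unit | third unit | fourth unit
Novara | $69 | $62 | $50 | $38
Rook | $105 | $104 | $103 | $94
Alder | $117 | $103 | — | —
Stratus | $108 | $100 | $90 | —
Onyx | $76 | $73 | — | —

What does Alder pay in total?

Merging the schedules and taking the best 11: 117 (Alder-1), 108 (Stratus-1), 105 (Rook-1), 104 (Rook-2), 103 (Rook-3), 103 (Alder-2), 100 (Stratus-2), 94 (Rook-4), 90 (Stratus-3), 76 (Onyx-1), 73 (Onyx-2)
Next rejected bid: $69 (not a price — pay-as-bid).
Alder's winning unit-bids: 117 + 103 = $220.

Alder pays $220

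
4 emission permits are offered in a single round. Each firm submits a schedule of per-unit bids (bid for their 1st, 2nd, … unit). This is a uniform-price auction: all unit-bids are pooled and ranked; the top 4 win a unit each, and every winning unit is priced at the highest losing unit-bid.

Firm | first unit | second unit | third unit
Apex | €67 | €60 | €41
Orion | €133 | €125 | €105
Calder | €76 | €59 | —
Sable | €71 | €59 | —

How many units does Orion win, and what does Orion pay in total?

Orion: 3 units, pays €213

Merging the schedules and taking the best 4: 133 (Orion-1), 125 (Orion-2), 105 (Orion-3), 76 (Calder-1)
First bid not allocated: €71.
Orion wins 3 unit(s) at €71 each.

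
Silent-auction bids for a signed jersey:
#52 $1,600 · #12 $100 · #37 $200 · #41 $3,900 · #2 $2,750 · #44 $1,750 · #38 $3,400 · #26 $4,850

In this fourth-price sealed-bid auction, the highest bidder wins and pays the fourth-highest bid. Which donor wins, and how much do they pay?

Fourth-price sealed-bid auction: the highest bidder wins and pays the fourth-highest bid.
Bids in order: 4,850 (#26) > 3,900 (#41) > 3,400 (#38) > 2,750 (#2) > 1,750 (#44) > 1,600 (#52) > …
#26 wins; payment is bid #4 in the ranking = $2,750.

#26 pays $2,750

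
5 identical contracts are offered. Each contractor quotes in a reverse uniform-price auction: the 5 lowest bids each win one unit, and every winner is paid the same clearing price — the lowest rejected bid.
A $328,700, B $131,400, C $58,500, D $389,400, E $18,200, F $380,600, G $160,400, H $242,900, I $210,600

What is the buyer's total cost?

Total cost: $1,214,500

Ordering the bids: 18,200 (E), 58,500 (C), 131,400 (B), 160,400 (G), 210,600 (I), 242,900 (H), 328,700 (A), …
Winners (5 units): E, C, B, G, I.
Lowest unsuccessful bid: $242,900 → clearing price.
Total cost = 5 × $242,900 = $1,214,500.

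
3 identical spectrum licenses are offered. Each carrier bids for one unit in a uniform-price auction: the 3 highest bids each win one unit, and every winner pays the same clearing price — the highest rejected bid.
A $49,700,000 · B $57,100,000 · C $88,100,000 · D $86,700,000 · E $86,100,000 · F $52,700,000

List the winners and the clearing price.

C, D, E; each pays $57,100,000

Bids ranked high→low: 88,100,000 (C), 86,700,000 (D), 86,100,000 (E), 57,100,000 (B), 52,700,000 (F), …
Top 3: C, D, E.
First losing bid is B's $57,100,000, which sets the uniform price.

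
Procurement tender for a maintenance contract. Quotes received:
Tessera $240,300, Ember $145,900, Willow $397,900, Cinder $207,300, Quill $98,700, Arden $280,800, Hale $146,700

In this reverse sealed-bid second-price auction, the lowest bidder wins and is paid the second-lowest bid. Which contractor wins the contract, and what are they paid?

Quill is paid $145,900

Rule: the lowest bidder wins and is paid the second-lowest bid.
Bids ranked: 98,700 (Quill) < 145,900 (Ember) < 146,700 (Hale) < 207,300 (Cinder) < 240,300 (Tessera) < 280,800 (Arden) < …
Quill wins with the lowest bid; price is set by the runner-up at $145,900.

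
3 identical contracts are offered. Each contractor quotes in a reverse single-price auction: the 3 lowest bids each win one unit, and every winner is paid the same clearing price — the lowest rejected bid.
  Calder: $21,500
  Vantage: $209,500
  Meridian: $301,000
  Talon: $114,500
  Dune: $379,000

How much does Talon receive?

Talon is paid $301,000

Ordering the bids: 21,500 (Calder), 114,500 (Talon), 209,500 (Vantage), 301,000 (Meridian), 379,000 (Dune)
Lowest 3: Calder, Talon, Vantage.
Lowest unsuccessful bid: $301,000 → clearing price.
Talon wins → is paid $301,000.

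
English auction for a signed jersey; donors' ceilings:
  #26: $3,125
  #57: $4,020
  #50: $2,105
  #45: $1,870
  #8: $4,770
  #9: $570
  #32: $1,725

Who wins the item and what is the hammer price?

Ascending (English) auction: the price rises until one bidder remains; the winner pays the price at which the last rival dropped out.
Sorting limits: 4,770 (#8) > 4,020 (#57) > 3,125 (#26) > 2,105 (#50) > 1,870 (#45) > 1,725 (#32) > …
#57 is the last rival to drop out, at $4,020; #8 remains and wins at that price.

#8 wins at $4,020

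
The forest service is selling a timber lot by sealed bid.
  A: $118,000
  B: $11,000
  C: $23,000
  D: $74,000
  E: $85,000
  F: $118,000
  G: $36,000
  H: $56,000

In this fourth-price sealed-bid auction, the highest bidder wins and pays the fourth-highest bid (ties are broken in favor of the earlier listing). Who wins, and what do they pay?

Sorting bids: 118,000 (A) > 118,000 (F) > 85,000 (E) > 74,000 (D) > 56,000 (H) > 36,000 (G) > …
Tie at $118,000 → A wins by tie-break.
A is highest; pays the fourth-highest bid, $74,000.

A pays $74,000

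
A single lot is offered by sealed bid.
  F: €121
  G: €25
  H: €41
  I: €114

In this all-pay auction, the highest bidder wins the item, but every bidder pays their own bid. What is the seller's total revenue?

Total revenue: €301

Rule: the highest bidder wins the item, but every bidder pays their own bid.
Sorting bids: 121 (F) > 114 (I) > 41 (H) > 25 (G)
F wins with the top bid; all bids are sunk regardless.
Every bidder forfeits their bid regardless of winning.
Revenue = 121 + 25 + 41 + 114 = €301.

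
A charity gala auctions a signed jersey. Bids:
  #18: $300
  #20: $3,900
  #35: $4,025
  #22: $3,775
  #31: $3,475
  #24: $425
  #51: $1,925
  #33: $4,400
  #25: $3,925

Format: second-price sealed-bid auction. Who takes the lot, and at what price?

#33 pays $4,025

Bids in order: 4,400 (#33) > 4,025 (#35) > 3,925 (#25) > 3,900 (#20) > 3,775 (#22) > 3,475 (#31) > …
Second-price: #33 pays #35's bid of $4,025.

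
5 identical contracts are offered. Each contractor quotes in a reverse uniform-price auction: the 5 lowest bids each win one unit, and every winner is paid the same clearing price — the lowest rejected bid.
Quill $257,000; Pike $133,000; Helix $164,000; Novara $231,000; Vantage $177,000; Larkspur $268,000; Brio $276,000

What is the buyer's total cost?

Total cost: $1,340,000

Sorting: 133,000 (Pike), 164,000 (Helix), 177,000 (Vantage), 231,000 (Novara), 257,000 (Quill), 268,000 (Larkspur), 276,000 (Brio)
Lowest 5: Pike, Helix, Vantage, Novara, Quill.
Clearing price = lowest rejected bid = $268,000.
Total cost = 5 × $268,000 = $1,340,000.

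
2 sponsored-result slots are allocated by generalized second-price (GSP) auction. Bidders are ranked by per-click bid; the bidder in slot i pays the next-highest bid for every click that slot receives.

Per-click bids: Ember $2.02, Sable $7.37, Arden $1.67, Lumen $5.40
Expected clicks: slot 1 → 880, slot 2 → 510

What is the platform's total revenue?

Sorting advertisers: $7.37 (Sable) > $5.40 (Lumen) > $2.02 (Ember) > …
Slot 1: Sable pays $5.40 × 880 = $4752.00
Slot 2: Lumen pays $2.02 × 510 = $1030.20
Total = $5782.20

Total revenue: $5782.20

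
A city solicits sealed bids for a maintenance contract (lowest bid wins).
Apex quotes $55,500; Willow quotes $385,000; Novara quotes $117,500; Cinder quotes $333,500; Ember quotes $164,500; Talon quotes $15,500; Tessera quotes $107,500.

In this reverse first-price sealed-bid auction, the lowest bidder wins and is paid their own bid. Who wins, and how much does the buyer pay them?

Talon is paid $15,500

Sorting bids: 15,500 (Talon) < 55,500 (Apex) < 107,500 (Tessera) < 117,500 (Novara) < 164,500 (Ember) < 333,500 (Cinder) < …
Talon is lowest → is paid own bid, $15,500.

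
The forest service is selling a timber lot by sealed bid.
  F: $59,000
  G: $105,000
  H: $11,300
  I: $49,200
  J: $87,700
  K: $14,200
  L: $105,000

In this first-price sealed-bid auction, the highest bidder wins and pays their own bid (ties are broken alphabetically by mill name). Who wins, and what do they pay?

Bids ranked: 105,000 (G) > 105,000 (L) > 87,700 (J) > 59,000 (F) > 49,200 (I) > 14,200 (K) > …
Tie at $105,000 → G wins by tie-break.
First-price: G pays what they bid, $105,000.

G pays $105,000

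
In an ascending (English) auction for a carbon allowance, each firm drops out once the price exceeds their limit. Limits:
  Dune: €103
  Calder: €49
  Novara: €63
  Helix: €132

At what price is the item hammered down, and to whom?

Helix wins at €103

Limits in order: 132 (Helix) > 103 (Dune) > 63 (Novara) > 49 (Calder)
Bidding ends when Dune exits at €103; Helix takes it.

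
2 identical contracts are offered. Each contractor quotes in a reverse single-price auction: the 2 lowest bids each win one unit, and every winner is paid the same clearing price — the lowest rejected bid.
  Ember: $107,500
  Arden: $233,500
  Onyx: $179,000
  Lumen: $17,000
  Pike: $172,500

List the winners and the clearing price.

Lumen, Ember; each is paid $172,500

Ordering the bids: 17,000 (Lumen), 107,500 (Ember), 172,500 (Pike), 179,000 (Onyx), …
Winners (2 units): Lumen, Ember.
First losing bid is Pike's $172,500, which sets the uniform price.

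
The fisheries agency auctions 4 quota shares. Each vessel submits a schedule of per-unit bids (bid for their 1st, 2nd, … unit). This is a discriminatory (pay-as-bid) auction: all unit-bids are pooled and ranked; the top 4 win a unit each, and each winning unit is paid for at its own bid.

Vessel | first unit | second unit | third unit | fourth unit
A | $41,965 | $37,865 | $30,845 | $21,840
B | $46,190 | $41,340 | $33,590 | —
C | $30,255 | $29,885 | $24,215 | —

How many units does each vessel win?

A 2, B 2

All unit-bids, highest first — top 4: 46,190 (B-1), 41,965 (A-1), 41,340 (B-2), 37,865 (A-2)
Next rejected bid: $33,590 (not a price — pay-as-bid).
Allocation: A 2, B 2.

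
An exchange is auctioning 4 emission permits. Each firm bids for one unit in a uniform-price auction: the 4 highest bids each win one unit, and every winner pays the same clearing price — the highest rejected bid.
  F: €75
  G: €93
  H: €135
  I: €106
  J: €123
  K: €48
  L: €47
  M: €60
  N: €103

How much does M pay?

M pays €0

Ordering the bids: 135 (H), 123 (J), 106 (I), 103 (N), 93 (G), 75 (F), …
Winners (4 units): H, J, I, N.
Clearing price = highest rejected bid = €93.
M does not win → pays €0.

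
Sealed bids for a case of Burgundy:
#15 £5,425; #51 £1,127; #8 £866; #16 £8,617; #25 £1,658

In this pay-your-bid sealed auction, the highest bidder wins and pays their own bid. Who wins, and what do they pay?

Sorting bids: 8,617 (#16) > 5,425 (#15) > 1,658 (#25) > 1,127 (#51) > 866 (#8)
#16 has the highest bid and pays exactly that: £8,617.

#16 pays £8,617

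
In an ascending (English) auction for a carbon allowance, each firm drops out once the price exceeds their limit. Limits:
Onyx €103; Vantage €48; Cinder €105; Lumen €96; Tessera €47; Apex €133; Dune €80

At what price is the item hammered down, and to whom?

Apex wins at €105

Sorting limits: 133 (Apex) > 105 (Cinder) > 103 (Onyx) > 96 (Lumen) > 80 (Dune) > 48 (Vantage) > …
Cinder is the last rival to drop out, at €105; Apex remains and wins at that price.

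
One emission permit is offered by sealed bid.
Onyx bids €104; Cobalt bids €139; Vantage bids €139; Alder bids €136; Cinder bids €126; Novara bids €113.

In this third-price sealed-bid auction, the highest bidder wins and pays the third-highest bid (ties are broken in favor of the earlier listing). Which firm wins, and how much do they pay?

Bids ranked: 139 (Cobalt) > 139 (Vantage) > 136 (Alder) > 126 (Cinder) > 113 (Novara) > 104 (Onyx)
Cobalt and Vantage tie at €139; tie-break gives it to Cobalt.
Cobalt is highest; pays the third-highest bid, €136.

Cobalt pays €136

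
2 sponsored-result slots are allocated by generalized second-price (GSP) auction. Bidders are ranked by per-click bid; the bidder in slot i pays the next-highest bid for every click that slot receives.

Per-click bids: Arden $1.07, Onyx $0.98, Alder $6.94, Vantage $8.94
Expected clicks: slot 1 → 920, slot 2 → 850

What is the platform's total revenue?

Sorting advertisers: $8.94 (Vantage) > $6.94 (Alder) > $1.07 (Arden) > …
Slot 1: Vantage pays $6.94 × 920 = $6384.80
Slot 2: Alder pays $1.07 × 850 = $909.50
Total = $7294.30

Total revenue: $7294.30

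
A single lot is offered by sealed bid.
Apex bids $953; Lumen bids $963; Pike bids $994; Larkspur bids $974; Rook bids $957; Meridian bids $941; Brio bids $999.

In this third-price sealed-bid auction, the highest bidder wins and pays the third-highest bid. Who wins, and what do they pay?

Sorting bids: 999 (Brio) > 994 (Pike) > 974 (Larkspur) > 963 (Lumen) > 957 (Rook) > 953 (Apex) > …
Brio wins; payment is bid #3 in the ranking = $974.

Brio pays $974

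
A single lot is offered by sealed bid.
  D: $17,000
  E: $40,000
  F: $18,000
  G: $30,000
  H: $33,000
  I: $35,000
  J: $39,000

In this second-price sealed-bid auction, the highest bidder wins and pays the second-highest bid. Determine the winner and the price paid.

E pays $39,000

Bids in order: 40,000 (E) > 39,000 (J) > 35,000 (I) > 33,000 (H) > 30,000 (G) > 18,000 (F) > …
Second-price: E pays J's bid of $39,000.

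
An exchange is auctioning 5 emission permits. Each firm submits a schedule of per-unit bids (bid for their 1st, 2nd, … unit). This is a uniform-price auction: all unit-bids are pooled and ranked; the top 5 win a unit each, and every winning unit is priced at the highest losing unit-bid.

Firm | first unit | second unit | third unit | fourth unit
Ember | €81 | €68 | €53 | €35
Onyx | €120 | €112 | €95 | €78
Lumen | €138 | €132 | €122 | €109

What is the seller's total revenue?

All unit-bids, highest first — top 5: 138 (Lumen-1), 132 (Lumen-2), 122 (Lumen-3), 120 (Onyx-1), 112 (Onyx-2)
The (k+1)-th unit-bid is €109.
Allocation: Lumen 3, Onyx 2. Every unit priced at €109.
Revenue = 5 × 109 = €545.

Total revenue: €545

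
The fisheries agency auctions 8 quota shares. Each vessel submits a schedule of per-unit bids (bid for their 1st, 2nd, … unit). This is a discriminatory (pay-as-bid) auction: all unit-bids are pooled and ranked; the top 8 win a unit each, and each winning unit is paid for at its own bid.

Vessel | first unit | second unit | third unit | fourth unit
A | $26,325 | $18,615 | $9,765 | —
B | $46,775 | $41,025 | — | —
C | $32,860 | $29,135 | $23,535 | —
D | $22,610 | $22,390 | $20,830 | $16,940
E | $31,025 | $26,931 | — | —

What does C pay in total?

Pooled unit-bids ranked (top 8): 46,775 (B-1), 41,025 (B-2), 32,860 (C-1), 31,025 (E-1), 29,135 (C-2), 26,931 (E-2), 26,325 (A-1), 23,535 (C-3)
Next rejected bid: $22,610 (not a price — pay-as-bid).
C's winning unit-bids: 32,860 + 29,135 + 23,535 = $85,530.

C pays $85,530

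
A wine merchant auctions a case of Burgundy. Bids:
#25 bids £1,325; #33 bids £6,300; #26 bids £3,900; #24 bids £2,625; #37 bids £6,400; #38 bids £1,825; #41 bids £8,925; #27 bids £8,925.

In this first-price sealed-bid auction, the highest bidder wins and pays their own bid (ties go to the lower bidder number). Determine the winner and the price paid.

Sorting bids: 8,925 (#27) > 8,925 (#41) > 6,400 (#37) > 6,300 (#33) > 3,900 (#26) > 2,625 (#24) > …
Tie at £8,925 → #27 wins by tie-break.
First-price: #27 pays what they bid, £8,925.

#27 pays £8,925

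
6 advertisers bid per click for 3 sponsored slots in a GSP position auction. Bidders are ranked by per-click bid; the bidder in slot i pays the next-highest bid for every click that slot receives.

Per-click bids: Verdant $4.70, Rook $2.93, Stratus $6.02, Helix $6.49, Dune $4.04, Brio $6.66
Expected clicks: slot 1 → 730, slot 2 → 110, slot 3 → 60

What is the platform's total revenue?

Total revenue: $5681.90

Ranked by bid: $6.66 (Brio) > $6.49 (Helix) > $6.02 (Stratus) > $4.70 (Verdant) > …
Slot 1: Brio pays $6.49 × 730 = $4737.70
Slot 2: Helix pays $6.02 × 110 = $662.20
Slot 3: Stratus pays $4.70 × 60 = $282.00
Total = $5681.90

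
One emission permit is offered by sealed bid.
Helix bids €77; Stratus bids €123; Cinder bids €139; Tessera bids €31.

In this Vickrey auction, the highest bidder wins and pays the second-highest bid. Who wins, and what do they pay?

Cinder pays €123

Rule: the highest bidder wins and pays the second-highest bid.
Sorting bids: 139 (Cinder) > 123 (Stratus) > 77 (Helix) > 31 (Tessera)
Cinder is highest; pays the second-highest bid, €123.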